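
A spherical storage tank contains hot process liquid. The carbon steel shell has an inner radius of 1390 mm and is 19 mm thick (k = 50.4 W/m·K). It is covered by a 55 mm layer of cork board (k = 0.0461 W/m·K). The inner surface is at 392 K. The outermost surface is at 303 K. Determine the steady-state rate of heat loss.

Radial (spherical) resistances in series:
R_carbon steel shell = (1/1.39 − 1/1.409)/(4π×50.4) = 1.532×10^-5 K/W
R_cork board = (1/1.409 − 1/1.464)/(4π×0.0461) = 0.04603 K/W
R_total = 0.04604 K/W
Q = ΔT/R_total = 89/0.04604

Q ≈ 1930 W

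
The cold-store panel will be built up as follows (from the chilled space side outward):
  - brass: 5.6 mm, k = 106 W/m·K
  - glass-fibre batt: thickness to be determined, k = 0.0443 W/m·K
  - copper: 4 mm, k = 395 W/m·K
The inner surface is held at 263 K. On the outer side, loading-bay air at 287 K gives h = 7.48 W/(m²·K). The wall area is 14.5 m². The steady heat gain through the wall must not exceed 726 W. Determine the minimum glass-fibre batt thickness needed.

Thermal resistances in series:
R_brass = L/(kA) = 0.0056/(106×14.5) = 3.643×10^-6 K/W
R_copper = L/(kA) = 0.004/(395×14.5) = 6.984×10^-7 K/W
R_outer film = 1/(h_o·A) = 1/(7.48×14.5) = 0.00922 K/W
Sum of the known resistances R_other = 0.009224 K/W
Required total resistance R_tot = ΔT/Q_allow = 24/726 = 0.03306 K/W
R_glass-fibre batt = R_tot − R_other = 0.02383 K/W
L = R·k·A = 0.02383×0.0443×14.5

L ≈ 15.3 mm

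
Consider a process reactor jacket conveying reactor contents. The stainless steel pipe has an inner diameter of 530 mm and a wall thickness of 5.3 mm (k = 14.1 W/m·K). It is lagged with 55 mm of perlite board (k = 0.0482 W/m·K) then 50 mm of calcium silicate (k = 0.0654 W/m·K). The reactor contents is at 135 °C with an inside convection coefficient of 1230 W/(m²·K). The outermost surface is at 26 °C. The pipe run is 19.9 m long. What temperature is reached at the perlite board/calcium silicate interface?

T ≈ 65.5 °C

Treating each annulus and film as a series resistance:
R_inner film = 1/(h_i·2πr₁L) = 1/(1230×2π×0.265×19.9) = 2.454×10^-5 K/W
R_stainless steel pipe wall = ln(270.3/265)/(2π×14.1×19.9) = 1.123×10^-5 K/W
R_perlite board = ln(325.3/270.3)/(2π×0.0482×19.9) = 0.03073 K/W
R_calcium silicate = ln(375.3/325.3)/(2π×0.0654×19.9) = 0.01748 K/W
R_total = 0.04825 K/W
Q = ΔT/R_total = 109/0.04825
Q = 2260 W
T_interface = T_inner − Q·ΣR(inner→interface) = 135 − 2260×0.03077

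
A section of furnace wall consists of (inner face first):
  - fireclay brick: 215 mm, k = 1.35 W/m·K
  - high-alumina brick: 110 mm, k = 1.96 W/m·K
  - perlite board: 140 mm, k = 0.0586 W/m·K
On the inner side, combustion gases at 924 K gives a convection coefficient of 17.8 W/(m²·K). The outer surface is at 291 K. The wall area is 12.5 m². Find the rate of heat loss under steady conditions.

Treating each layer as a thermal resistance in series:
R_inner film = 1/(h_i·A) = 1/(17.8×12.5) = 0.004494 K/W
R_fireclay brick = L/(kA) = 0.215/(1.35×12.5) = 0.01274 K/W
R_high-alumina brick = L/(kA) = 0.11/(1.96×12.5) = 0.00449 K/W
R_perlite board = L/(kA) = 0.14/(0.0586×12.5) = 0.1911 K/W
R_total = 0.2129 K/W
Q = ΔT / R_total = 633 / 0.2129

Q ≈ 2970 W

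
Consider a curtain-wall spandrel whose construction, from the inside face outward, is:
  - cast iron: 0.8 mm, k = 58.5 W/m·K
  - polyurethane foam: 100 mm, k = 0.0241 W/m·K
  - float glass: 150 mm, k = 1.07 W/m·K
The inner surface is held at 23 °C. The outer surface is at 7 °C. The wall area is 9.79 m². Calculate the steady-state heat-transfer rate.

Series thermal resistances:
R_cast iron = L/(kA) = 0.0008/(58.5×9.79) = 1.397×10^-6 K/W
R_polyurethane foam = L/(kA) = 0.1/(0.0241×9.79) = 0.4238 K/W
R_float glass = L/(kA) = 0.15/(1.07×9.79) = 0.01432 K/W
R_total = 0.4382 K/W
Q = ΔT / R_total = 16 / 0.4382

Q ≈ 36.5 W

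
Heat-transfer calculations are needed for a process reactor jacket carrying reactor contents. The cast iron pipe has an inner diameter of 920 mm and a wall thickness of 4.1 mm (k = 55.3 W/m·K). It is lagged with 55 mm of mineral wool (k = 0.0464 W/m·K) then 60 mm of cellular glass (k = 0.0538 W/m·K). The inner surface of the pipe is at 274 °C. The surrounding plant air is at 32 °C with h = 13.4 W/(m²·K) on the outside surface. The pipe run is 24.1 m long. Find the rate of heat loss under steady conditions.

For a radial system each layer contributes R = ln(r_out/r_in)/(2πkL); films add R = 1/(hA).
R_cast iron pipe wall = ln(464.1/460)/(2π×55.3×24.1) = 1.06×10^-6 K/W
R_mineral wool = ln(519.1/464.1)/(2π×0.0464×24.1) = 0.01594 K/W
R_cellular glass = ln(579.1/519.1)/(2π×0.0538×24.1) = 0.01343 K/W
R_outer film = 1/(h_o·2πr_oL) = 1/(13.4×2π×0.5791×24.1) = 8.51×10^-4 K/W
R_total = 0.03022 K/W
Q = ΔT/R_total = 242/0.03022

Q ≈ 8010 W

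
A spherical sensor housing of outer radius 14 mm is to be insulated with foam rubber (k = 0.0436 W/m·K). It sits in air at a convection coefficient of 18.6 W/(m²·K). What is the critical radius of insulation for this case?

For a sphere r_cr = 2k/h = 2×0.0436/18.6
r_cr = 4.69 mm; since the bare radius (14 mm) is above r_cr, any added insulation will reduce heat loss.

r_cr ≈ 4.69 mm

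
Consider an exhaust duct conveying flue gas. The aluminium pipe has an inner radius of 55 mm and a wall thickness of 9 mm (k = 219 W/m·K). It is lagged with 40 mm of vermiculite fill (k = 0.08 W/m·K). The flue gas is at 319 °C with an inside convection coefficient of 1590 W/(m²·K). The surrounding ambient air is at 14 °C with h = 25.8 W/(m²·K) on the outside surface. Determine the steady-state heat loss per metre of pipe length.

q′ ≈ 297 W/m

For a radial system each layer contributes R = ln(r_out/r_in)/(2πkL); films add R = 1/(hA).
R_inner film = 1/(h_i·2πr₁L) = 1/(1590×2π×0.055×1) = 0.00182 K/W
R_aluminium pipe wall = ln(64/55)/(2π×219×1) = 1.101×10^-4 K/W
R_vermiculite fill = ln(104/64)/(2π×0.08×1) = 0.9659 K/W
R_outer film = 1/(h_o·2πr_oL) = 1/(25.8×2π×0.104×1) = 0.05932 K/W
R_total = 1.027 K/W
Q = ΔT/R_total = 305/1.027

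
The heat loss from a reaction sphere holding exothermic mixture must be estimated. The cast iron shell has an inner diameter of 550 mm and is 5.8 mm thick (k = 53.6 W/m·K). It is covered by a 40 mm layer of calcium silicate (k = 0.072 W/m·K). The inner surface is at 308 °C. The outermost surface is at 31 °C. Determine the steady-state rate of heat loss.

Q ≈ 564 W

Each spherical layer contributes R = (1/r_i − 1/r_o)/(4πk):
R_cast iron shell = (1/0.275 − 1/0.2808)/(4π×53.6) = 1.115×10^-4 K/W
R_calcium silicate = (1/0.2808 − 1/0.3208)/(4π×0.072) = 0.4908 K/W
R_total = 0.4909 K/W
Q = ΔT/R_total = 277/0.4909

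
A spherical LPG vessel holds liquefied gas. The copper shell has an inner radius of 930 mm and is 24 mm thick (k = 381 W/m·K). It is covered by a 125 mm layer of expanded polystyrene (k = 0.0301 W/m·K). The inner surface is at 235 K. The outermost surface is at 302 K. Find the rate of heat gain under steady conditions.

For a spherical shell R = (1/r₁ − 1/r₂)/(4πk); film R = 1/(h·4πr²). In series:
R_copper shell = (1/0.93 − 1/0.954)/(4π×381) = 5.65×10^-6 K/W
R_expanded polystyrene = (1/0.954 − 1/1.079)/(4π×0.0301) = 0.321 K/W
R_total = 0.321 K/W
Q = ΔT/R_total = 67/0.321

Q ≈ 209 W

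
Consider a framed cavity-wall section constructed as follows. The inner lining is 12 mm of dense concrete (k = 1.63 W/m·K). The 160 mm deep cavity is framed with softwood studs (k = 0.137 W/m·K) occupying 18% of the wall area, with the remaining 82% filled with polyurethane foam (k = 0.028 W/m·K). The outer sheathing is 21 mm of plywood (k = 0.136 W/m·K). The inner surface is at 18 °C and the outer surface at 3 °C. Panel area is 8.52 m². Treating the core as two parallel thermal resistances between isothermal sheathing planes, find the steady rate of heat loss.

Sheathing layers in series; stud and cavity paths in parallel between them.
R_inner = 0.012/(1.63×8.52) = 8.641×10^-4 K/W
R_stud  = 0.16/(0.137×0.18×8.52) = 0.7615 K/W
R_cav   = 0.16/(0.028×0.82×8.52) = 0.8179 K/W
1/R_core = 1/R_stud + 1/R_cav → R_core = 0.3944 K/W
R_outer = 0.021/(0.136×8.52) = 0.01812 K/W
R_total = 0.4133 K/W
Q = ΔT/R_total = 15/0.4133

Q ≈ 36.3 W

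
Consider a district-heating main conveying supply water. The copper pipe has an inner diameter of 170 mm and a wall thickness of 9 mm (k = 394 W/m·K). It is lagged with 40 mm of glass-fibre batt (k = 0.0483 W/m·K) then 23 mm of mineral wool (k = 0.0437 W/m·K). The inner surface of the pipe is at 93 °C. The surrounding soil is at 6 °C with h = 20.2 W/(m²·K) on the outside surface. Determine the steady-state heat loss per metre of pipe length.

Cylindrical conduction, so R = ln(r₂/r₁)/(2πkL) per layer, in series:
R_copper pipe wall = ln(94/85)/(2π×394×1) = 4.065×10^-5 K/W
R_glass-fibre batt = ln(134/94)/(2π×0.0483×1) = 1.168 K/W
R_mineral wool = ln(157/134)/(2π×0.0437×1) = 0.5769 K/W
R_outer film = 1/(h_o·2πr_oL) = 1/(20.2×2π×0.157×1) = 0.05018 K/W
R_total = 1.795 K/W
Q = ΔT/R_total = 87/1.795

q′ ≈ 48.5 W/m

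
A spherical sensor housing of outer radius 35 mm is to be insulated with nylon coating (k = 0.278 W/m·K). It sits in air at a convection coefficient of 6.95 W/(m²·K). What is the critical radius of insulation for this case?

r_cr ≈ 80 mm

For a sphere r_cr = 2k/h = 2×0.278/6.95
r_cr = 80 mm; since the bare radius (35 mm) is below r_cr, adding a thin layer of insulation will *increase* heat loss.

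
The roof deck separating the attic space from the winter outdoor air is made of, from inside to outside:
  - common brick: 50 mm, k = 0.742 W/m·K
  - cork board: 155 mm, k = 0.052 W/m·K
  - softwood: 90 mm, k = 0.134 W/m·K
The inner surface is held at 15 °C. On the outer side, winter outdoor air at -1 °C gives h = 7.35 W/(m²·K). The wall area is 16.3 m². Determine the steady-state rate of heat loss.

Q ≈ 67.6 W

Series thermal resistances:
R_common brick = L/(kA) = 0.05/(0.742×16.3) = 0.004134 K/W
R_cork board = L/(kA) = 0.155/(0.052×16.3) = 0.1829 K/W
R_softwood = L/(kA) = 0.09/(0.134×16.3) = 0.04121 K/W
R_outer film = 1/(h_o·A) = 1/(7.35×16.3) = 0.008347 K/W
R_total = 0.2366 K/W
Q = ΔT / R_total = 16 / 0.2366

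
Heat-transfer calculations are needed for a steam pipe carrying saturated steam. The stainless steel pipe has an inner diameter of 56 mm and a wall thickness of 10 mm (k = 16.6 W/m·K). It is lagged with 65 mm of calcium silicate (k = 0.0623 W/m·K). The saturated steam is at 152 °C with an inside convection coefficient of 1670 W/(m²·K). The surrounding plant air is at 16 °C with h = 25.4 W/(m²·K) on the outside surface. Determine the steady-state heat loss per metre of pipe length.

q′ ≈ 52 W/m

Cylindrical conduction, so R = ln(r₂/r₁)/(2πkL) per layer, in series:
R_inner film = 1/(h_i·2πr₁L) = 1/(1670×2π×0.028×1) = 0.003404 K/W
R_stainless steel pipe wall = ln(38/28)/(2π×16.6×1) = 0.002928 K/W
R_calcium silicate = ln(103/38)/(2π×0.0623×1) = 2.547 K/W
R_outer film = 1/(h_o·2πr_oL) = 1/(25.4×2π×0.103×1) = 0.06083 K/W
R_total = 2.615 K/W
Q = ΔT/R_total = 136/2.615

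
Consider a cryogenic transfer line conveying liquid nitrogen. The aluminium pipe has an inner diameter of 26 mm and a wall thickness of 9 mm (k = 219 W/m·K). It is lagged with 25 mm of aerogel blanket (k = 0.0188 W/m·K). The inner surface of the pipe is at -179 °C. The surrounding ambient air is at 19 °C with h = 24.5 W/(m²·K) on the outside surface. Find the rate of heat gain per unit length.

q′ ≈ 30.2 W/m

Cylindrical conduction, so R = ln(r₂/r₁)/(2πkL) per layer, in series:
R_aluminium pipe wall = ln(22/13)/(2π×219×1) = 3.823×10^-4 K/W
R_aerogel blanket = ln(47/22)/(2π×0.0188×1) = 6.426 K/W
R_outer film = 1/(h_o·2πr_oL) = 1/(24.5×2π×0.047×1) = 0.1382 K/W
R_total = 6.565 K/W
Q = ΔT/R_total = 198/6.565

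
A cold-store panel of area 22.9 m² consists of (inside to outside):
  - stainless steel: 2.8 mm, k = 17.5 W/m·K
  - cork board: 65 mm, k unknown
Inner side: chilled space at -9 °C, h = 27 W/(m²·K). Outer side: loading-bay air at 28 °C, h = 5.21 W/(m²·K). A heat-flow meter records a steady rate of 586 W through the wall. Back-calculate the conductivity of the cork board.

Series thermal resistances:
R_inner film = 1/(h_i·A) = 1/(27×22.9) = 0.001617 K/W
R_stainless steel = L/(kA) = 0.0028/(17.5×22.9) = 6.987×10^-6 K/W
R_outer film = 1/(h_o·A) = 1/(5.21×22.9) = 0.008382 K/W
Sum of known resistances R_other = 0.01001 K/W
Total R = ΔT/Q = 37/586 = 0.06314 K/W
R_cork board = R_total − R_other = 0.05313 K/W
k = L/(R·A) = 0.065/(0.05313×22.9)

k ≈ 0.0534 W/(m·K)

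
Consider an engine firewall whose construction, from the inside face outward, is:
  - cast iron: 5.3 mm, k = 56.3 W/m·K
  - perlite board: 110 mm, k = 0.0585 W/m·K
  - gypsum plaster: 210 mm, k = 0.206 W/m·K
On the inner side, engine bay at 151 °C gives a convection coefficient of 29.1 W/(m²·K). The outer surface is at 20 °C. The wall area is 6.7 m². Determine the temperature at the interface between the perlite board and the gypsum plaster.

Treating each layer as a thermal resistance in series:
R_inner film = 1/(h_i·A) = 1/(29.1×6.7) = 0.005129 K/W
R_cast iron = L/(kA) = 0.0053/(56.3×6.7) = 1.405×10^-5 K/W
R_perlite board = L/(kA) = 0.11/(0.0585×6.7) = 0.2806 K/W
R_gypsum plaster = L/(kA) = 0.21/(0.206×6.7) = 0.1522 K/W
R_total = 0.4379 K/W;  Q = ΔT/R_total = 131/0.4379 = 299.1 W
T_interface = T_inner − Q·ΣR(inner→interface) = 151 − 299×0.2858

T ≈ 65.5 °C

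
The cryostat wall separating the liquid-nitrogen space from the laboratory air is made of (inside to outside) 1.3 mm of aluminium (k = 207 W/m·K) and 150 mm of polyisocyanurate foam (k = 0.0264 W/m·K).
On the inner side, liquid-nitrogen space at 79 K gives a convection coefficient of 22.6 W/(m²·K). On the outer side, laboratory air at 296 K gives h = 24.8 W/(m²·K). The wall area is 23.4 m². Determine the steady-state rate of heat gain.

Model the wall as resistances in series:
R_inner film = 1/(h_i·A) = 1/(22.6×23.4) = 0.001891 K/W
R_aluminium = L/(kA) = 0.0013/(207×23.4) = 2.684×10^-7 K/W
R_polyisocyanurate foam = L/(kA) = 0.15/(0.0264×23.4) = 0.2428 K/W
R_outer film = 1/(h_o·A) = 1/(24.8×23.4) = 0.001723 K/W
R_total = 0.2464 K/W
Q = ΔT / R_total = 217 / 0.2464

Q ≈ 881 W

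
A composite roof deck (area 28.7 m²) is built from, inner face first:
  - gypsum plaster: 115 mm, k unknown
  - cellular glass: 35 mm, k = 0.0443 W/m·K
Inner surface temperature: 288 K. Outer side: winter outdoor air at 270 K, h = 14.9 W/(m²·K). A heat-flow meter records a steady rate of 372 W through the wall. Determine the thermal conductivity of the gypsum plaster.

Using the resistance-network approach (series):
R_cellular glass = L/(kA) = 0.035/(0.0443×28.7) = 0.02753 K/W
R_outer film = 1/(h_o·A) = 1/(14.9×28.7) = 0.002338 K/W
Sum of known resistances R_other = 0.02987 K/W
Total R = ΔT/Q = 18/372 = 0.04839 K/W
R_gypsum plaster = R_total − R_other = 0.01852 K/W
k = L/(R·A) = 0.115/(0.01852×28.7)

k ≈ 0.216 W/(m·K)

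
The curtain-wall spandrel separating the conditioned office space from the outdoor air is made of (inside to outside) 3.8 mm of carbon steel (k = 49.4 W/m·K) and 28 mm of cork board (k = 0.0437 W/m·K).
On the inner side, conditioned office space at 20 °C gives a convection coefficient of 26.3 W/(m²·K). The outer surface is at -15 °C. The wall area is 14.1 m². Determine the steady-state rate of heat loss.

Q ≈ 727 W

Using the resistance-network approach (series):
R_inner film = 1/(h_i·A) = 1/(26.3×14.1) = 0.002697 K/W
R_carbon steel = L/(kA) = 0.0038/(49.4×14.1) = 5.456×10^-6 K/W
R_cork board = L/(kA) = 0.028/(0.0437×14.1) = 0.04544 K/W
R_total = 0.04814 K/W
Q = ΔT / R_total = 35 / 0.04814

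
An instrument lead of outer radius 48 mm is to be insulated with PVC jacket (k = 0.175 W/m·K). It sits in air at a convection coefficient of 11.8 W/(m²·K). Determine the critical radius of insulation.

For a cylinder r_cr = k/h = 0.175/11.8
r_cr = 14.8 mm; since the bare radius (48 mm) is above r_cr, any added insulation will reduce heat loss.

r_cr ≈ 14.8 mm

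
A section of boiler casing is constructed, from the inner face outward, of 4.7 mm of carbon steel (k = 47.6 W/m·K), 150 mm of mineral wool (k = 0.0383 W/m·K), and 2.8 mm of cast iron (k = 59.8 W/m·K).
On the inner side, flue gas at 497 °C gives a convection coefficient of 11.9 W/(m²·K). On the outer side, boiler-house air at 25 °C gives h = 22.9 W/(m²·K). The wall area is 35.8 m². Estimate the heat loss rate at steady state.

Thermal resistances in series:
R_inner film = 1/(h_i·A) = 1/(11.9×35.8) = 0.002347 K/W
R_carbon steel = L/(kA) = 0.0047/(47.6×35.8) = 2.758×10^-6 K/W
R_mineral wool = L/(kA) = 0.15/(0.0383×35.8) = 0.1094 K/W
R_cast iron = L/(kA) = 0.0028/(59.8×35.8) = 1.308×10^-6 K/W
R_outer film = 1/(h_o·A) = 1/(22.9×35.8) = 0.00122 K/W
R_total = 0.113 K/W
Q = ΔT / R_total = 472 / 0.113

Q ≈ 4180 W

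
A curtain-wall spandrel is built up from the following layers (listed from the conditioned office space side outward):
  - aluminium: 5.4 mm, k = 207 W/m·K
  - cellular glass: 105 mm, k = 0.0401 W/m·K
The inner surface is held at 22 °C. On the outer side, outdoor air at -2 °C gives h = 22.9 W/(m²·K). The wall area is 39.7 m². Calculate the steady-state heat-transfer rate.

Thermal resistances in series:
R_aluminium = L/(kA) = 0.0054/(207×39.7) = 6.571×10^-7 K/W
R_cellular glass = L/(kA) = 0.105/(0.0401×39.7) = 0.06596 K/W
R_outer film = 1/(h_o·A) = 1/(22.9×39.7) = 0.0011 K/W
R_total = 0.06706 K/W
Q = ΔT / R_total = 24 / 0.06706

Q ≈ 358 W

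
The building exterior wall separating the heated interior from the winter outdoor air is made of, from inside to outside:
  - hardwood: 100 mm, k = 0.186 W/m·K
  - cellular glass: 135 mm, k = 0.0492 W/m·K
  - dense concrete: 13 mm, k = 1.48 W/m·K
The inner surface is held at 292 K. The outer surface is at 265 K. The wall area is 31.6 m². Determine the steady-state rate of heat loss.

Q ≈ 259 W

Model the wall as resistances in series:
R_hardwood = L/(kA) = 0.1/(0.186×31.6) = 0.01701 K/W
R_cellular glass = L/(kA) = 0.135/(0.0492×31.6) = 0.08683 K/W
R_dense concrete = L/(kA) = 0.013/(1.48×31.6) = 2.78×10^-4 K/W
R_total = 0.1041 K/W
Q = ΔT / R_total = 27 / 0.1041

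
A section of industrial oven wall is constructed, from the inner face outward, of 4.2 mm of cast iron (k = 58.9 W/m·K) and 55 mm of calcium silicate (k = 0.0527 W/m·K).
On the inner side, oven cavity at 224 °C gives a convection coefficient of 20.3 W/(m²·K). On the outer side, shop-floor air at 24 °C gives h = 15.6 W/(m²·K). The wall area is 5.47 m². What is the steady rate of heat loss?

Q ≈ 945 W

Model the wall as resistances in series:
R_inner film = 1/(h_i·A) = 1/(20.3×5.47) = 0.009006 K/W
R_cast iron = L/(kA) = 0.0042/(58.9×5.47) = 1.304×10^-5 K/W
R_calcium silicate = L/(kA) = 0.055/(0.0527×5.47) = 0.1908 K/W
R_outer film = 1/(h_o·A) = 1/(15.6×5.47) = 0.01172 K/W
R_total = 0.2115 K/W
Q = ΔT / R_total = 200 / 0.2115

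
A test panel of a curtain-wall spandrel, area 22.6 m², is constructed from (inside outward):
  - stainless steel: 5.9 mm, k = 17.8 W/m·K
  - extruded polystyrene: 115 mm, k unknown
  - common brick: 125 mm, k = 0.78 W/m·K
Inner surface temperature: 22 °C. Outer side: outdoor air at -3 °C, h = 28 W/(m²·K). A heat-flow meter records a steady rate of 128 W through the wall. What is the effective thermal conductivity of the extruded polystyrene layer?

k ≈ 0.0273 W/(m·K)

Thermal resistances in series:
R_stainless steel = L/(kA) = 0.0059/(17.8×22.6) = 1.467×10^-5 K/W
R_common brick = L/(kA) = 0.125/(0.78×22.6) = 0.007091 K/W
R_outer film = 1/(h_o·A) = 1/(28×22.6) = 0.00158 K/W
Sum of known resistances R_other = 0.008686 K/W
Total R = ΔT/Q = 25/128 = 0.1953 K/W
R_extruded polystyrene = R_total − R_other = 0.1866 K/W
k = L/(R·A) = 0.115/(0.1866×22.6)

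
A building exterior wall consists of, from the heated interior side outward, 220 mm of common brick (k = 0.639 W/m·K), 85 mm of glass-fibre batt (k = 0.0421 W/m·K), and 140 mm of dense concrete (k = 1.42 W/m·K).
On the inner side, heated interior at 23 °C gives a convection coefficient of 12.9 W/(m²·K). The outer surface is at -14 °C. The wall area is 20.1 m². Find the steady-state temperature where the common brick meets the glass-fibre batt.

T ≈ 16.9 °C

Using the resistance-network approach (series):
R_inner film = 1/(h_i·A) = 1/(12.9×20.1) = 0.003857 K/W
R_common brick = L/(kA) = 0.22/(0.639×20.1) = 0.01713 K/W
R_glass-fibre batt = L/(kA) = 0.085/(0.0421×20.1) = 0.1004 K/W
R_dense concrete = L/(kA) = 0.14/(1.42×20.1) = 0.004905 K/W
R_total = 0.1263 K/W;  Q = ΔT/R_total = 37/0.1263 = 292.9 W
T_interface = T_inner − Q·ΣR(inner→interface) = 23 − 293×0.02099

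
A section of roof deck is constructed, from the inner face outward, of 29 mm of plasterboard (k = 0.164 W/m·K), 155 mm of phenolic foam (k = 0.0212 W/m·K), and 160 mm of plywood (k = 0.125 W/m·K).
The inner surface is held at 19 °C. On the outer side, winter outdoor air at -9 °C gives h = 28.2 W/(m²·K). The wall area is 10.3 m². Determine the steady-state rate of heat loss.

Model the wall as resistances in series:
R_plasterboard = L/(kA) = 0.029/(0.164×10.3) = 0.01717 K/W
R_phenolic foam = L/(kA) = 0.155/(0.0212×10.3) = 0.7098 K/W
R_plywood = L/(kA) = 0.16/(0.125×10.3) = 0.1243 K/W
R_outer film = 1/(h_o·A) = 1/(28.2×10.3) = 0.003443 K/W
R_total = 0.8547 K/W
Q = ΔT / R_total = 28 / 0.8547

Q ≈ 32.8 W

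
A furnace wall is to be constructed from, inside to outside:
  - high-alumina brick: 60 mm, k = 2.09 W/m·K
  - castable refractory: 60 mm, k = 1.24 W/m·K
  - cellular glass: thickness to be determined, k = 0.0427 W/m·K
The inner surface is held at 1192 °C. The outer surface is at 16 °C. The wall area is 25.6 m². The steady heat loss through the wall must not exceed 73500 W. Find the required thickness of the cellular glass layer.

Series thermal resistances:
R_high-alumina brick = L/(kA) = 0.06/(2.09×25.6) = 0.001121 K/W
R_castable refractory = L/(kA) = 0.06/(1.24×25.6) = 0.00189 K/W
Sum of the known resistances R_other = 0.003012 K/W
Required total resistance R_tot = ΔT/Q_allow = 1176/73500 = 0.016 K/W
R_cellular glass = R_tot − R_other = 0.01299 K/W
L = R·k·A = 0.01299×0.0427×25.6

L ≈ 14.2 mm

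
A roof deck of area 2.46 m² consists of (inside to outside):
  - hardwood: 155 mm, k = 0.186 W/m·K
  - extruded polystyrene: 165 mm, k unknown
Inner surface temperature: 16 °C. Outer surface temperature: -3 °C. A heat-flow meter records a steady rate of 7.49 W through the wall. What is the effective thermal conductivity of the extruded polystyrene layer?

k ≈ 0.0305 W/(m·K)

Series thermal resistances:
R_hardwood = L/(kA) = 0.155/(0.186×2.46) = 0.3388 K/W
Sum of known resistances R_other = 0.3388 K/W
Total R = ΔT/Q = 19/7.49 = 2.537 K/W
R_extruded polystyrene = R_total − R_other = 2.198 K/W
k = L/(R·A) = 0.165/(2.198×2.46)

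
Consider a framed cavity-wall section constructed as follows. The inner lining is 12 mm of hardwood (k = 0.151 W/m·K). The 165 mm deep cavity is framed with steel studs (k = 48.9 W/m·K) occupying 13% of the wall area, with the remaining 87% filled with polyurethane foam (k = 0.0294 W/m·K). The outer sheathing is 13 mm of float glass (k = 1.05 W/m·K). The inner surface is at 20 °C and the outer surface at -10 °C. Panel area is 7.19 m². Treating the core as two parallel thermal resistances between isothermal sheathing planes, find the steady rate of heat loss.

Q ≈ 1830 W

Sheathing layers in series; stud and cavity paths in parallel between them.
R_inner = 0.012/(0.151×7.19) = 0.01105 K/W
R_stud  = 0.165/(48.9×0.13×7.19) = 0.00361 K/W
R_cav   = 0.165/(0.0294×0.87×7.19) = 0.8972 K/W
1/R_core = 1/R_stud + 1/R_cav → R_core = 0.003595 K/W
R_outer = 0.013/(1.05×7.19) = 0.001722 K/W
R_total = 0.01637 K/W
Q = ΔT/R_total = 30/0.01637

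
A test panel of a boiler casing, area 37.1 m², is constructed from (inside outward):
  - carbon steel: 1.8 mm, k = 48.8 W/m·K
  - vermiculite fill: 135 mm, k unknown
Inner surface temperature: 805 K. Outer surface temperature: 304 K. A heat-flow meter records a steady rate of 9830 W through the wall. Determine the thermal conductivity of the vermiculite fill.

Thermal resistances in series:
R_carbon steel = L/(kA) = 0.0018/(48.8×37.1) = 9.942×10^-7 K/W
Sum of known resistances R_other = 9.942×10^-7 K/W
Total R = ΔT/Q = 501/9830 = 0.05097 K/W
R_vermiculite fill = R_total − R_other = 0.05097 K/W
k = L/(R·A) = 0.135/(0.05097×37.1)

k ≈ 0.0714 W/(m·K)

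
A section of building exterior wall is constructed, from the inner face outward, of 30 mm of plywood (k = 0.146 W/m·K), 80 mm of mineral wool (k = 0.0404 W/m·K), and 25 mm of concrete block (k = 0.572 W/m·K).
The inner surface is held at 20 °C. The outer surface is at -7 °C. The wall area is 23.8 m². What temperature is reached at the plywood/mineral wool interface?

Treating each layer as a thermal resistance in series:
R_plywood = L/(kA) = 0.03/(0.146×23.8) = 0.008634 K/W
R_mineral wool = L/(kA) = 0.08/(0.0404×23.8) = 0.0832 K/W
R_concrete block = L/(kA) = 0.025/(0.572×23.8) = 0.001836 K/W
R_total = 0.09367 K/W;  Q = ΔT/R_total = 27/0.09367 = 288.2 W
T_interface = T_inner − Q·ΣR(inner→interface) = 20 − 288×0.008634

T ≈ 17.5 °C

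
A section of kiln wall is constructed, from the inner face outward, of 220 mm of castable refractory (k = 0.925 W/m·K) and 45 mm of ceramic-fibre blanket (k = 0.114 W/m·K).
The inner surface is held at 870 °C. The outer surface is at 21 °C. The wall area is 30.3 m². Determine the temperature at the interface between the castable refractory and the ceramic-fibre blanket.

T ≈ 551 °C

Thermal resistances in series:
R_castable refractory = L/(kA) = 0.22/(0.925×30.3) = 0.007849 K/W
R_ceramic-fibre blanket = L/(kA) = 0.045/(0.114×30.3) = 0.01303 K/W
R_total = 0.02088 K/W;  Q = ΔT/R_total = 849/0.02088 = 40670 W
T_interface = T_inner − Q·ΣR(inner→interface) = 870 − 40700×0.007849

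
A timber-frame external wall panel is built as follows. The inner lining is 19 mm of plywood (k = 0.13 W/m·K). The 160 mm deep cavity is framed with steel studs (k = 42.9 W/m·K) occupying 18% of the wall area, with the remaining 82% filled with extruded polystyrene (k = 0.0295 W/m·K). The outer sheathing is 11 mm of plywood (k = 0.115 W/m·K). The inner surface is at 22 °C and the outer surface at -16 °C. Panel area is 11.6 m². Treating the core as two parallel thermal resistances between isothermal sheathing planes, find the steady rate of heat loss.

Sheathing layers in series; stud and cavity paths in parallel between them.
R_inner = 0.019/(0.13×11.6) = 0.0126 K/W
R_stud  = 0.16/(42.9×0.18×11.6) = 0.001786 K/W
R_cav   = 0.16/(0.0295×0.82×11.6) = 0.5702 K/W
1/R_core = 1/R_stud + 1/R_cav → R_core = 0.001781 K/W
R_outer = 0.011/(0.115×11.6) = 0.008246 K/W
R_total = 0.02263 K/W
Q = ΔT/R_total = 38/0.02263

Q ≈ 1680 W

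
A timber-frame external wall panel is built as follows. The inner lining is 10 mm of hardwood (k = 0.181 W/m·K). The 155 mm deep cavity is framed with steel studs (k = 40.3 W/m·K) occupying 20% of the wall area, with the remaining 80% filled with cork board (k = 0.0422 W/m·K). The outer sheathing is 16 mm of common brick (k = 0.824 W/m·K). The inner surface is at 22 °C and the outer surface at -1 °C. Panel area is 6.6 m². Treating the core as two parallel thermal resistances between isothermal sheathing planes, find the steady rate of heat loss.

Q ≈ 1620 W

Sheathing layers in series; stud and cavity paths in parallel between them.
R_inner = 0.01/(0.181×6.6) = 0.008371 K/W
R_stud  = 0.155/(40.3×0.2×6.6) = 0.002914 K/W
R_cav   = 0.155/(0.0422×0.8×6.6) = 0.6956 K/W
1/R_core = 1/R_stud + 1/R_cav → R_core = 0.002902 K/W
R_outer = 0.016/(0.824×6.6) = 0.002942 K/W
R_total = 0.01421 K/W
Q = ΔT/R_total = 23/0.01421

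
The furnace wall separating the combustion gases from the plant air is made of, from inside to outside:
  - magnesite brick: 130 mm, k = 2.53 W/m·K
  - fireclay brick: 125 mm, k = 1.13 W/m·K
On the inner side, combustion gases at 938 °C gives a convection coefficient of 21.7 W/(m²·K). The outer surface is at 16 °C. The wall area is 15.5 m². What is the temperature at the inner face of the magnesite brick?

Using the resistance-network approach (series):
R_inner film = 1/(h_i·A) = 1/(21.7×15.5) = 0.002973 K/W
R_magnesite brick = L/(kA) = 0.13/(2.53×15.5) = 0.003315 K/W
R_fireclay brick = L/(kA) = 0.125/(1.13×15.5) = 0.007137 K/W
R_total = 0.01342 K/W;  Q = ΔT/R_total = 922/0.01342 = 68680 W
T_interface = T_inner − Q·ΣR(inner→interface) = 938 − 68700×0.002973

T ≈ 734 °C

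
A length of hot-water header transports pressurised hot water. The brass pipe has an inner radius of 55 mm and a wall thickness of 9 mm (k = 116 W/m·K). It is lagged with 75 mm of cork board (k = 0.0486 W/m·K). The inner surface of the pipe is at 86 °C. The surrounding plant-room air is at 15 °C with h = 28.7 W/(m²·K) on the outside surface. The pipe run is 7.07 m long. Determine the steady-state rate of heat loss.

Treating each annulus and film as a series resistance:
R_brass pipe wall = ln(64/55)/(2π×116×7.07) = 2.941×10^-5 K/W
R_cork board = ln(139/64)/(2π×0.0486×7.07) = 0.3593 K/W
R_outer film = 1/(h_o·2πr_oL) = 1/(28.7×2π×0.139×7.07) = 0.005643 K/W
R_total = 0.3649 K/W
Q = ΔT/R_total = 71/0.3649

Q ≈ 195 W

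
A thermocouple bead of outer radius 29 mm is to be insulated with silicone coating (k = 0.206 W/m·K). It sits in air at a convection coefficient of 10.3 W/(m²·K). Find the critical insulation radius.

r_cr ≈ 40 mm

For a sphere r_cr = 2k/h = 2×0.206/10.3
r_cr = 40 mm; since the bare radius (29 mm) is below r_cr, adding a thin layer of insulation will *increase* heat loss.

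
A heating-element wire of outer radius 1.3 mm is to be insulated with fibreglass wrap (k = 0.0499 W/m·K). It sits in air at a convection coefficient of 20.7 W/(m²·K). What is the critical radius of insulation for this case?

For a cylinder r_cr = k/h = 0.0499/20.7
r_cr = 2.41 mm; since the bare radius (1.3 mm) is below r_cr, adding a thin layer of insulation will *increase* heat loss.

r_cr ≈ 2.41 mm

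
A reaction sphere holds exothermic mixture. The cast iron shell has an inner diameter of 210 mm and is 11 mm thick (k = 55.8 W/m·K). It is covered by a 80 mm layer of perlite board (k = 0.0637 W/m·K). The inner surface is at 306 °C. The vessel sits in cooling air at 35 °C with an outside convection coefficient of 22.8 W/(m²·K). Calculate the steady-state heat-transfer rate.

Q ≈ 60.4 W

Spherical conduction: R = (1/r_in − 1/r_out)/(4πk) per layer; series-sum.
R_cast iron shell = (1/0.105 − 1/0.116)/(4π×55.8) = 0.001288 K/W
R_perlite board = (1/0.116 − 1/0.196)/(4π×0.0637) = 4.396 K/W
R_outer film = 1/(h·4πr_o²) = 1/(22.8×4π×0.196²) = 0.09085 K/W
R_total = 4.488 K/W
Q = ΔT/R_total = 271/4.488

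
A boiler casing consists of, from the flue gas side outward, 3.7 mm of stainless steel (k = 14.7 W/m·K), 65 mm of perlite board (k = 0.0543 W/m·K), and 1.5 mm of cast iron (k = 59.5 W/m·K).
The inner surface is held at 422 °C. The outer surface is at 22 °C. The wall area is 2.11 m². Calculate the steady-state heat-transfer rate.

Q ≈ 705 W

Model the wall as resistances in series:
R_stainless steel = L/(kA) = 0.0037/(14.7×2.11) = 1.193×10^-4 K/W
R_perlite board = L/(kA) = 0.065/(0.0543×2.11) = 0.5673 K/W
R_cast iron = L/(kA) = 0.0015/(59.5×2.11) = 1.195×10^-5 K/W
R_total = 0.5675 K/W
Q = ΔT / R_total = 400 / 0.5675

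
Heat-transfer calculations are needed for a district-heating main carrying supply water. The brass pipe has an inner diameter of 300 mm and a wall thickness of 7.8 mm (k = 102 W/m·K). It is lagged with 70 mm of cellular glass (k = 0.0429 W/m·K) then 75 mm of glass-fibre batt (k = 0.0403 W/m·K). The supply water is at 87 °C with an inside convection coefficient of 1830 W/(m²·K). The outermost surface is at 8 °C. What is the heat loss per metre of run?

Cylindrical conduction, so R = ln(r₂/r₁)/(2πkL) per layer, in series:
R_inner film = 1/(h_i·2πr₁L) = 1/(1830×2π×0.15×1) = 5.798×10^-4 K/W
R_brass pipe wall = ln(157.8/150)/(2π×102×1) = 7.91×10^-5 K/W
R_cellular glass = ln(227.8/157.8)/(2π×0.0429×1) = 1.362 K/W
R_glass-fibre batt = ln(302.8/227.8)/(2π×0.0403×1) = 1.124 K/W
R_total = 2.487 K/W
Q = ΔT/R_total = 79/2.487

q′ ≈ 31.8 W/m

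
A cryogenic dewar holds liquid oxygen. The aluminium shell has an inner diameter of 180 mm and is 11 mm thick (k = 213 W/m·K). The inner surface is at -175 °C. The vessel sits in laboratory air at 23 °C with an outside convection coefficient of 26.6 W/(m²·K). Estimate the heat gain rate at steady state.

Each spherical layer contributes R = (1/r_i − 1/r_o)/(4πk):
R_aluminium shell = (1/0.09 − 1/0.101)/(4π×213) = 4.521×10^-4 K/W
R_outer film = 1/(h·4πr_o²) = 1/(26.6×4π×0.101²) = 0.2933 K/W
R_total = 0.2937 K/W
Q = ΔT/R_total = 198/0.2937

Q ≈ 674 W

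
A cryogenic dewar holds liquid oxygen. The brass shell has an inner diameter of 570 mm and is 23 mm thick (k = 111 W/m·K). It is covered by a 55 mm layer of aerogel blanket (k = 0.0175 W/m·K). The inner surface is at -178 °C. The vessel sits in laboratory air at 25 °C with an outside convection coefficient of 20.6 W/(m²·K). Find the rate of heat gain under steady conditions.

Spherical conduction: R = (1/r_in − 1/r_out)/(4πk) per layer; series-sum.
R_brass shell = (1/0.285 − 1/0.308)/(4π×111) = 1.878×10^-4 K/W
R_aerogel blanket = (1/0.308 − 1/0.363)/(4π×0.0175) = 2.237 K/W
R_outer film = 1/(h·4πr_o²) = 1/(20.6×4π×0.363²) = 0.02932 K/W
R_total = 2.266 K/W
Q = ΔT/R_total = 203/2.266

Q ≈ 89.6 W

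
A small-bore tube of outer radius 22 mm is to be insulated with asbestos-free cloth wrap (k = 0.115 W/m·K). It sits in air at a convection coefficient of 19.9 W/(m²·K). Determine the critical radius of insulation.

For a cylinder r_cr = k/h = 0.115/19.9
r_cr = 5.78 mm; since the bare radius (22 mm) is above r_cr, any added insulation will reduce heat loss.

r_cr ≈ 5.78 mm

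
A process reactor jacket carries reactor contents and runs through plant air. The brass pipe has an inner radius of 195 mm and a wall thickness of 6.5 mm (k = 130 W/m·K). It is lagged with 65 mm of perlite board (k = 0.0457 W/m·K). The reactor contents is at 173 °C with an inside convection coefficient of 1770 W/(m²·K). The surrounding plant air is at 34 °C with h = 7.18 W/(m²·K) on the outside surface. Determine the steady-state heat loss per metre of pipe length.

For a radial system each layer contributes R = ln(r_out/r_in)/(2πkL); films add R = 1/(hA).
R_inner film = 1/(h_i·2πr₁L) = 1/(1770×2π×0.195×1) = 4.611×10^-4 K/W
R_brass pipe wall = ln(201.5/195)/(2π×130×1) = 4.014×10^-5 K/W
R_perlite board = ln(266.5/201.5)/(2π×0.0457×1) = 0.9737 K/W
R_outer film = 1/(h_o·2πr_oL) = 1/(7.18×2π×0.2665×1) = 0.08318 K/W
R_total = 1.057 K/W
Q = ΔT/R_total = 139/1.057

q′ ≈ 131 W/m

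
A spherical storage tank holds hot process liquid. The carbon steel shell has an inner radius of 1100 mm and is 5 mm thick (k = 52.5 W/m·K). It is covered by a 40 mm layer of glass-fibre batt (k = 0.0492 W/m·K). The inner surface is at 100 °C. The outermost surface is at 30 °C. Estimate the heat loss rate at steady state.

Spherical conduction: R = (1/r_in − 1/r_out)/(4πk) per layer; series-sum.
R_carbon steel shell = (1/1.1 − 1/1.105)/(4π×52.5) = 6.235×10^-6 K/W
R_glass-fibre batt = (1/1.105 − 1/1.145)/(4π×0.0492) = 0.05113 K/W
R_total = 0.05114 K/W
Q = ΔT/R_total = 70/0.05114

Q ≈ 1370 W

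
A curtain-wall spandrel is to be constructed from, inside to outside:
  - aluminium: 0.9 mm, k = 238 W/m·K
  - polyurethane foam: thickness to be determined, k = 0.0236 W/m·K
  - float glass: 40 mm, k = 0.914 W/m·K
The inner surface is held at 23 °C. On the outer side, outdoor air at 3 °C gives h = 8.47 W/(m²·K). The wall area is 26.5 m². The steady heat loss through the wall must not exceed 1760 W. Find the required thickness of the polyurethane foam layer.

L ≈ 3.29 mm

Model the wall as resistances in series:
R_aluminium = L/(kA) = 0.0009/(238×26.5) = 1.427×10^-7 K/W
R_float glass = L/(kA) = 0.04/(0.914×26.5) = 0.001651 K/W
R_outer film = 1/(h_o·A) = 1/(8.47×26.5) = 0.004455 K/W
Sum of the known resistances R_other = 0.006107 K/W
Required total resistance R_tot = ΔT/Q_allow = 20/1760 = 0.01136 K/W
R_polyurethane foam = R_tot − R_other = 0.005257 K/W
L = R·k·A = 0.005257×0.0236×26.5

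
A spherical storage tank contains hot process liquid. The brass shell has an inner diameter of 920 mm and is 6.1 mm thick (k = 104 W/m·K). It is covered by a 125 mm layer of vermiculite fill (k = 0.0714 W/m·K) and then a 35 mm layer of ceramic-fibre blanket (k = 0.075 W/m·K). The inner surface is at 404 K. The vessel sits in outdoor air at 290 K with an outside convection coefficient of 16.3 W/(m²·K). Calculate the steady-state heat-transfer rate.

Radial (spherical) resistances in series:
R_brass shell = (1/0.46 − 1/0.4661)/(4π×104) = 2.177×10^-5 K/W
R_vermiculite fill = (1/0.4661 − 1/0.5911)/(4π×0.0714) = 0.5057 K/W
R_ceramic-fibre blanket = (1/0.5911 − 1/0.6261)/(4π×0.075) = 0.1003 K/W
R_outer film = 1/(h·4πr_o²) = 1/(16.3×4π×0.6261²) = 0.01245 K/W
R_total = 0.6185 K/W
Q = ΔT/R_total = 114/0.6185

Q ≈ 184 W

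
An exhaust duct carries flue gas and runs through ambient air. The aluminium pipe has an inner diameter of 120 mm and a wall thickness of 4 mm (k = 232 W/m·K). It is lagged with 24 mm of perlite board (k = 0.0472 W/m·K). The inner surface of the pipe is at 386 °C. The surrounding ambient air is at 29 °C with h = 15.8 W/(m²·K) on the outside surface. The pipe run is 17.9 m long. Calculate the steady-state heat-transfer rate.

Radial resistances (cylindrical: R_cond = ln(r_o/r_i)/(2πkL), R_conv = 1/(h·2πrL)):
R_aluminium pipe wall = ln(64/60)/(2π×232×17.9) = 2.473×10^-6 K/W
R_perlite board = ln(88/64)/(2π×0.0472×17.9) = 0.05999 K/W
R_outer film = 1/(h_o·2πr_oL) = 1/(15.8×2π×0.088×17.9) = 0.006395 K/W
R_total = 0.06639 K/W
Q = ΔT/R_total = 357/0.06639

Q ≈ 5380 W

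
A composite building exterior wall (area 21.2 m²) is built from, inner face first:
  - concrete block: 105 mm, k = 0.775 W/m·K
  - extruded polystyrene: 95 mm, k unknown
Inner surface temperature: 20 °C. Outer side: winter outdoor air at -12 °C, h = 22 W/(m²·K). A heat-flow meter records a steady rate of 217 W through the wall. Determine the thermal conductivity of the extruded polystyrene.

Series thermal resistances:
R_concrete block = L/(kA) = 0.105/(0.775×21.2) = 0.006391 K/W
R_outer film = 1/(h_o·A) = 1/(22×21.2) = 0.002144 K/W
Sum of known resistances R_other = 0.008535 K/W
Total R = ΔT/Q = 32/217 = 0.1475 K/W
R_extruded polystyrene = R_total − R_other = 0.1389 K/W
k = L/(R·A) = 0.095/(0.1389×21.2)

k ≈ 0.0323 W/(m·K)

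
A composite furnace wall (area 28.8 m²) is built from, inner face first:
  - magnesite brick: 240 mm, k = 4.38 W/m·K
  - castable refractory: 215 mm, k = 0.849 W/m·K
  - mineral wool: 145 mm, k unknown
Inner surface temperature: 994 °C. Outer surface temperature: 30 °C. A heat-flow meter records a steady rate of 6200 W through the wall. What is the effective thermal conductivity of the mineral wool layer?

k ≈ 0.0348 W/(m·K)

Treating each layer as a thermal resistance in series:
R_magnesite brick = L/(kA) = 0.24/(4.38×28.8) = 0.001903 K/W
R_castable refractory = L/(kA) = 0.215/(0.849×28.8) = 0.008793 K/W
Sum of known resistances R_other = 0.0107 K/W
Total R = ΔT/Q = 964/6200 = 0.1555 K/W
R_mineral wool = R_total − R_other = 0.1448 K/W
k = L/(R·A) = 0.145/(0.1448×28.8)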